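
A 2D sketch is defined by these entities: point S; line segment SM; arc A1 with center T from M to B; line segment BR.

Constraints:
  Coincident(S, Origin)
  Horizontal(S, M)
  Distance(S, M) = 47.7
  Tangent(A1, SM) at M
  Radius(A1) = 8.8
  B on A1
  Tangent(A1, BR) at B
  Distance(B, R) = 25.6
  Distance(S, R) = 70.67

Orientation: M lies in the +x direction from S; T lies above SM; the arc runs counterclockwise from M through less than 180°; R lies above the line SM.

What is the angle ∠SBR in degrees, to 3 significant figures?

114°

Checks: |TM| = 8.800 ✓; |TB| = 8.800 ✓; ∠(TB, BR) = 90.00° ✓; |BR| = 25.60 ✓; |SR| = 70.67 ✓.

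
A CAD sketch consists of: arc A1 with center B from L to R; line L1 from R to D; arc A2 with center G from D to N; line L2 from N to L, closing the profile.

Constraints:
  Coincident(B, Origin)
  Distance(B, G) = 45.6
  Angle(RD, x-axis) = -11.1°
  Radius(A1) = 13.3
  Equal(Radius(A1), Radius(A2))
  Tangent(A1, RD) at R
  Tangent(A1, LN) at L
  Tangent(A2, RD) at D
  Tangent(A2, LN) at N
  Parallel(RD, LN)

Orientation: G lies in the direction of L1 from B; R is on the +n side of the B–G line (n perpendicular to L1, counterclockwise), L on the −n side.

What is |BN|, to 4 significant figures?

47.50

Tangency of A1 to both parallel lines with radius 13.3 puts R and L at B ± 13.3·n: R = (2.561, 13.05), L = (-2.561, -13.05). Equal radii place D and N the same way about G: D = G + 13.3·n = (47.31, 4.272), N = G − 13.3·n = (42.19, -21.83). Then |BN| = |N − B| = 47.50.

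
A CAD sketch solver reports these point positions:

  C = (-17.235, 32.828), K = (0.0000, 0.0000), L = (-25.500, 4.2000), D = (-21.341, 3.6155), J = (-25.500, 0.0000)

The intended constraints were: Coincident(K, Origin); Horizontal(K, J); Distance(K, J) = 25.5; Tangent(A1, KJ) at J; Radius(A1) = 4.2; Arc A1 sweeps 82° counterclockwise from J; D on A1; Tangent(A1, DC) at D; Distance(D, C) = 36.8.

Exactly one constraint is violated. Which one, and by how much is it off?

Distance(D, C) = 36.8 — off by 7.30.

K = (0.00, 0.00) ✓; K.y = 0.00, J.y = 0.00 ✓; |KJ| = 25.50 ✓; ∠(LJ, JK) = 90.00° ✓; |LJ| = 4.200 ✓; bearing(L→D) − bearing(L→J) = 82.00° ✓; |LD| = 4.200 ✓; ∠(LD, DC) = 90.00° ✓; |DC| = 29.50 ✗.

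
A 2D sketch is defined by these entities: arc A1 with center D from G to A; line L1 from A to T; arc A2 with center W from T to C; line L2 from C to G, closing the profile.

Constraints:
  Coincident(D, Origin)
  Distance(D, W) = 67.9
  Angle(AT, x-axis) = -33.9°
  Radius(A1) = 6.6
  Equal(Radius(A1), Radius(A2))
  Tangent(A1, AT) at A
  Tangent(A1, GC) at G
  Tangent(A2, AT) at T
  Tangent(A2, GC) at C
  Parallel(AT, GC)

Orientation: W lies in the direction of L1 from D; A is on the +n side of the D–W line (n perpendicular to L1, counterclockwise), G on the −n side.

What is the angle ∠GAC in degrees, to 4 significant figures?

79.00°

The slot axis is L1's direction at -33.9°, so u = (cos -33.9°, sin -33.9°) = (0.8300, -0.5577) and n = (−sin -33.9°, cos -33.9°) = (0.5577, 0.8300). D is at the origin and W lies 67.9 along u from D, so W = 67.9·u = (56.36, -37.87). Tangency of A1 to both parallel lines with radius 6.6 puts A and G at D ± 6.6·n: A = (3.681, 5.478), G = (-3.681, -5.478). Equal radii place T and C the same way about W: T = W + 6.6·n = (60.04, -32.39), C = W − 6.6·n = (52.68, -43.35). Then cos ∠GAC = AG·AC / (|AG||AC|), giving 79.00°.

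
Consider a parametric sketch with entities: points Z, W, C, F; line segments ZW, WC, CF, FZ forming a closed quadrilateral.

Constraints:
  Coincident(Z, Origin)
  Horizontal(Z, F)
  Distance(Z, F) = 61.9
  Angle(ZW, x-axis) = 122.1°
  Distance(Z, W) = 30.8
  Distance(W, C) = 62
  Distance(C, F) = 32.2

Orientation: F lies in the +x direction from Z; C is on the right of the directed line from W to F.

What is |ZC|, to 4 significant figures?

34.52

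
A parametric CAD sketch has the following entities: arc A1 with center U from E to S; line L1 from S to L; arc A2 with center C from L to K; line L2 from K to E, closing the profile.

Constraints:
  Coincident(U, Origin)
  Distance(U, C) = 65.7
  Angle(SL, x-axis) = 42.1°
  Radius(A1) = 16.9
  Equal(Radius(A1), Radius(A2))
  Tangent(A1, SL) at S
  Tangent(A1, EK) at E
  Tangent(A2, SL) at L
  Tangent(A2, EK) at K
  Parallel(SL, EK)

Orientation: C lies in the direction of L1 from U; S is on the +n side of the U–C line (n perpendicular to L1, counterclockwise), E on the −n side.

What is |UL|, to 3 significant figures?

67.8

The slot axis is L1's direction at 42.1°, so u = (cos 42.1°, sin 42.1°) = (0.742, 0.670) and n = (−sin 42.1°, cos 42.1°) = (-0.670, 0.742). U is at the origin and C lies 65.7 along u from U, so C = 65.7·u = (48.7, 44.0). Tangency of A1 to both parallel lines with radius 16.9 puts S and E at U ± 16.9·n: S = (-11.3, 12.5), E = (11.3, -12.5). Equal radii place L and K the same way about C: L = C + 16.9·n = (37.4, 56.6), K = C − 16.9·n = (60.1, 31.5). Then |UL| = |L − U| = 67.8.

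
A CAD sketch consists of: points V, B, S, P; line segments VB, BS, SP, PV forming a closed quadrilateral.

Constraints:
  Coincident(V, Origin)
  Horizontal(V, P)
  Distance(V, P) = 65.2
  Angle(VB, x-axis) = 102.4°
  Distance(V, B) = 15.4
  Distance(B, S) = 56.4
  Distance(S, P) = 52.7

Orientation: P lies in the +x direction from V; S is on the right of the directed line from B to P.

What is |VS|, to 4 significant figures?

41.97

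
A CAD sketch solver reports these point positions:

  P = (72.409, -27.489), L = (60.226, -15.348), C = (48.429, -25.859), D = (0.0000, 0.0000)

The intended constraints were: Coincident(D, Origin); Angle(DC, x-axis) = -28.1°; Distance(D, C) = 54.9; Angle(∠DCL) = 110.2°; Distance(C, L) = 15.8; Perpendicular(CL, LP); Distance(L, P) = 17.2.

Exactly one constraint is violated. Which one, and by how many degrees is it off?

Perpendicular(CL, LP) — off by 3.40°.

D = (0.00, 0.00) ✓; DC at -28.10° ✓; |DC| = 54.90 ✓; ∠DCL = 110.2° ✓; |CL| = 15.80 ✓; ∠(CL, LP) = 86.60° ✗; |LP| = 17.20 ✓.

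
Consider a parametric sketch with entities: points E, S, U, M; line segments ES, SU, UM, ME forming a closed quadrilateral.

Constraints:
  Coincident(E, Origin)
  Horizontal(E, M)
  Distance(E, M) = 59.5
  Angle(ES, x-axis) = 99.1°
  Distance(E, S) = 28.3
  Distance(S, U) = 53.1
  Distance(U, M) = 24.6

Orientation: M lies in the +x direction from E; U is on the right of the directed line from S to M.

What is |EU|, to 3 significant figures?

36.4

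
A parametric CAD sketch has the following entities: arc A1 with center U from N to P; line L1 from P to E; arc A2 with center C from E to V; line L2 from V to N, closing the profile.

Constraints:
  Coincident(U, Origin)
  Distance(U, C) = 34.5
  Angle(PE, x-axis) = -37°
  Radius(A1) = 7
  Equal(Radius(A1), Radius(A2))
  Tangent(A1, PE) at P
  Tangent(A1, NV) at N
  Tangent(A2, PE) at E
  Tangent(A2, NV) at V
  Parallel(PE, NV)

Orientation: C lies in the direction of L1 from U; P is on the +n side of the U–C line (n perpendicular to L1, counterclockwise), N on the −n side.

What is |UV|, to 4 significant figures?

35.20

The slot axis is L1's direction at -37.0°, so u = (cos -37.0°, sin -37.0°) = (0.7986, -0.6018) and n = (−sin -37.0°, cos -37.0°) = (0.6018, 0.7986). U is at the origin and C lies 34.5 along u from U, so C = 34.5·u = (27.55, -20.76). Tangency of A1 to both parallel lines with radius 7.0 puts P and N at U ± 7.0·n: P = (4.213, 5.590), N = (-4.213, -5.590). Equal radii place E and V the same way about C: E = C + 7.0·n = (31.77, -15.17), V = C − 7.0·n = (23.34, -26.35). Then |UV| = |V − U| = 35.20.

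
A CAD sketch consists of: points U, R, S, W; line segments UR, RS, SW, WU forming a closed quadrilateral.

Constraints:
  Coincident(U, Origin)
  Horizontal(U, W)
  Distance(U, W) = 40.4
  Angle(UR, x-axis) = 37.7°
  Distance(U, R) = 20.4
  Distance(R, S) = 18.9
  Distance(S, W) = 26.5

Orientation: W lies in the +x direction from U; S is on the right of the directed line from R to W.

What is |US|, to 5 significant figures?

15.998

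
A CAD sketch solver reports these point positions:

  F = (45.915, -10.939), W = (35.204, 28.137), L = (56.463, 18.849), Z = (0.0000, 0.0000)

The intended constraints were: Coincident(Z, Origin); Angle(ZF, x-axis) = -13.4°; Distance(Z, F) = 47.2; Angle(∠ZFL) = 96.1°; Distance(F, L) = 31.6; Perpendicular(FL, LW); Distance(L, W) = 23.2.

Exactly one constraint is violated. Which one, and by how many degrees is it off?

Perpendicular(FL, LW) — off by 4.10°.

Z = (0.00, 0.00) ✓; ZF at -13.40° ✓; |ZF| = 47.20 ✓; ∠ZFL = 96.10° ✓; |FL| = 31.60 ✓; ∠(FL, LW) = 85.90° ✗; |LW| = 23.20 ✓.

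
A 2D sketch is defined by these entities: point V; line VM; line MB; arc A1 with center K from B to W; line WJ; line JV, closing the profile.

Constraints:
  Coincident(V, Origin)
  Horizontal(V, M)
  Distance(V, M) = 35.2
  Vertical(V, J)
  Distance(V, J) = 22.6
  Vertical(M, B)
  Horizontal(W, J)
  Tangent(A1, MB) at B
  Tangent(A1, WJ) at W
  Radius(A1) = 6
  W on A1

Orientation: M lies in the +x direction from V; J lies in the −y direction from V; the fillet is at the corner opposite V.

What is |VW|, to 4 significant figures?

36.92

V is at the origin; VM is horizontal with |VM| = 35.2 and M on the +x side, so M = (35.20, 0.000). V and J share the same x with |VJ| = 22.6 and J on the −y side, so J = (0.000, -22.60). The virtual corner opposite V is at (35.20, -22.60). Since A1 is tangent to MB there, KB ⟂ MB and since A1 is tangent to WJ there, KW ⟂ WJ, with radius 6.0, so the center K sits 6.0 in from both sides at K = (29.20, -16.60). That places the tangent points at B = (35.20, -16.60) on MB and W = (29.20, -22.60) on WJ. Then |VW| = |W − V| = 36.92.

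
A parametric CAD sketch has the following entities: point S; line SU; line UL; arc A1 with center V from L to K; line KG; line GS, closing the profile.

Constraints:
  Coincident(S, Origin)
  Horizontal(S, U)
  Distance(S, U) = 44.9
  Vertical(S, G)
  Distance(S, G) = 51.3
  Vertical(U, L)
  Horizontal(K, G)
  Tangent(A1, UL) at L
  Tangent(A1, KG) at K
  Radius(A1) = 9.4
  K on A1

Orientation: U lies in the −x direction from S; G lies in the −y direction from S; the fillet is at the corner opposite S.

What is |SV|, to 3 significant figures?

54.9

S is at the origin; SU is horizontal with |SU| = 44.9 and U on the −x side, so U = (-44.9, 0.00). SG is vertical with |SG| = 51.3 and G on the −y side, so G = (0.00, -51.3). The virtual corner opposite S is at (-44.9, -51.3). Tangency of A1 to UL means the radius VL is perpendicular to UL and since A1 is tangent to KG there, VK ⟂ KG, with radius 9.4, so the center V sits 9.4 in from both sides at V = (-35.5, -41.9). Then |SV| = |V − S| = 54.9.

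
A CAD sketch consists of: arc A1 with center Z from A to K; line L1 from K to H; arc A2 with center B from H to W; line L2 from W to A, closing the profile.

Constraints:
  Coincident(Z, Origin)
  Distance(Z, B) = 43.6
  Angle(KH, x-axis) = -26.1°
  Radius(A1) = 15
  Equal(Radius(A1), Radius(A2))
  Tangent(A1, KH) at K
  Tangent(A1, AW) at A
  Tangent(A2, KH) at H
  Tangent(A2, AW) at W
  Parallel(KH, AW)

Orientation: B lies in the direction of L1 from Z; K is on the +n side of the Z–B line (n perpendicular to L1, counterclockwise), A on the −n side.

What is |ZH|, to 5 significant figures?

46.108

The slot axis is L1's direction at -26.1°, so u = (cos -26.1°, sin -26.1°) = (0.89803, -0.43994) and n = (−sin -26.1°, cos -26.1°) = (0.43994, 0.89803). Z is at the origin and B lies 43.6 along u from Z, so B = 43.6·u = (39.154, -19.181). Tangency of A1 to both parallel lines with radius 15.0 puts K and A at Z ± 15.0·n: K = (6.5991, 13.470), A = (-6.5991, -13.470). Equal radii place H and W the same way about B: H = B + 15.0·n = (45.753, -5.7109), W = B − 15.0·n = (32.555, -32.652). Then |ZH| = |H − Z| = 46.108.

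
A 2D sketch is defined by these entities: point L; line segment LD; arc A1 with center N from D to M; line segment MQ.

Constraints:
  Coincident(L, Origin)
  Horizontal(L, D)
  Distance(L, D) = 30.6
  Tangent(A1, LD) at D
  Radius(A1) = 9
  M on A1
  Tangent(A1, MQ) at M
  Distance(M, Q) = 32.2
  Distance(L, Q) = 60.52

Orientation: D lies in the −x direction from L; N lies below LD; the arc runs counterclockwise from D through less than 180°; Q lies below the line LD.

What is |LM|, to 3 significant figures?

39.9

L is at the origin; LD is horizontal with |LD| = 30.6 and D on the −x side, so D = (-30.6, 0.00). A1 meets LD tangentially, so ND is at right angles to LD, so N = D + (0, -9) = (-30.6, -9.00). Since NM ⟂ MQ (tangency), |NQ| = √(9.0² + 32.2²) = 33.4 regardless of where M sits on A1. So Q lies on both circle(L, 60.52) and circle(N, 33.4); the below-LD intersection is Q = (-47.0, -38.1). M is the foot of the tangent from Q: M = (-39.3, -6.86).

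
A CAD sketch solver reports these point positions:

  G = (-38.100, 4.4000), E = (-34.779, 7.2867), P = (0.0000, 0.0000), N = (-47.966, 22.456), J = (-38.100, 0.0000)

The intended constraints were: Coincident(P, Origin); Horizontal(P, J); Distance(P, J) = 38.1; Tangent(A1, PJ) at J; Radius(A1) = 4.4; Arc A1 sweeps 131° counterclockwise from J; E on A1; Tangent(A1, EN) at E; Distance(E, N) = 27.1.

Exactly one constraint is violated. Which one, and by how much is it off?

Distance(E, N) = 27.1 — off by 7.00.

P = (0.00, 0.00) ✓; P.y = 0.00, J.y = 0.00 ✓; |PJ| = 38.10 ✓; ∠(GJ, JP) = 90.00° ✓; |GJ| = 4.400 ✓; bearing(G→E) − bearing(G→J) = 131.0° ✓; |GE| = 4.400 ✓; ∠(GE, EN) = 90.00° ✓; |EN| = 20.10 ✗.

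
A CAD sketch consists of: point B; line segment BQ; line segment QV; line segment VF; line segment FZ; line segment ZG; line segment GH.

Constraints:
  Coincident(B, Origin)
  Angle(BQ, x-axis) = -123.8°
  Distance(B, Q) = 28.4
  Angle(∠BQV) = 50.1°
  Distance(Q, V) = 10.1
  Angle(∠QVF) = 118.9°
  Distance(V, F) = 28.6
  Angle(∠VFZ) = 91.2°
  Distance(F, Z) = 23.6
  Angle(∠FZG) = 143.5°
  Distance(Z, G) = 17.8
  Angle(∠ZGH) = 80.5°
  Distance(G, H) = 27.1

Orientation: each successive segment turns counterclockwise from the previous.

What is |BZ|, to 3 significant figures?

21.1

∠QVF = 118.9° gives VF at 67.2° from the x-axis; with |VF| = 28.6, F = (5.33, 3.84). ∠VFZ = 91.2° gives FZ at 156° from the x-axis; with |FZ| = 23.6, Z = (-16.2, 13.4). Then |BZ| = |Z − B| = 21.1.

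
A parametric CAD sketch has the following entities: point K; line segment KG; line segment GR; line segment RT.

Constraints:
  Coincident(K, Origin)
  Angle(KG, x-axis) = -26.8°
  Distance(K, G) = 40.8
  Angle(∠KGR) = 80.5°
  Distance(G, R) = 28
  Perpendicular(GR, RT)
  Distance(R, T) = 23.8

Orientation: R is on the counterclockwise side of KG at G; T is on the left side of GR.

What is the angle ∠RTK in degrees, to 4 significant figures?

127.7°

∠KGR = 80.5°, so GR runs at -26.8° + (180° − 80.5°) = 72.70° from the x-axis; with |GR| = 28.0, R = G + 28.0·(cos 72.70°, sin 72.70°) = (44.74, 8.337). GR ⟂ RT; with |RT| = 23.8 on the left of GR, T = R + 23.8·(-0.9548, 0.2974) = (22.02, 15.42). Then cos ∠RTK = TR·TK / (|TR||TK|), giving 127.7°.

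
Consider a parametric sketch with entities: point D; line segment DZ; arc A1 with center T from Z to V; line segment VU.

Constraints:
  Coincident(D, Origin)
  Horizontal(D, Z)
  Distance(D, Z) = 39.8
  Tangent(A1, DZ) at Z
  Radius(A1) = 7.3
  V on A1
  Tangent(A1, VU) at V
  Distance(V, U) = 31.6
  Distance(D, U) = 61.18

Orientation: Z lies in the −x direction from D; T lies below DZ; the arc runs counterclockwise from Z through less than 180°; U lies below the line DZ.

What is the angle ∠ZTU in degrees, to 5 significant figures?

166.72°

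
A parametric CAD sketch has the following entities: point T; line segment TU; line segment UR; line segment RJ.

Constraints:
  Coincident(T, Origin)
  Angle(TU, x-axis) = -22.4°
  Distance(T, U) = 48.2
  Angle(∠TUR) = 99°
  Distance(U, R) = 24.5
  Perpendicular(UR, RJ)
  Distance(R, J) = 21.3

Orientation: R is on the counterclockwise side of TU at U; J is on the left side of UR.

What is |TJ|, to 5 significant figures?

41.456

∠TUR = 99.0°, so UR runs at -22.4° + (180° − 99.0°) = 58.600° from the x-axis; with |UR| = 24.5, R = U + 24.5·(cos 58.600°, sin 58.600°) = (57.328, 2.5444). UR ⟂ RJ; with |RJ| = 21.3 on the left of UR, J = R + 21.3·(-0.85355, 0.52101) = (39.147, 13.642). Then |TJ| = |J − T| = 41.456.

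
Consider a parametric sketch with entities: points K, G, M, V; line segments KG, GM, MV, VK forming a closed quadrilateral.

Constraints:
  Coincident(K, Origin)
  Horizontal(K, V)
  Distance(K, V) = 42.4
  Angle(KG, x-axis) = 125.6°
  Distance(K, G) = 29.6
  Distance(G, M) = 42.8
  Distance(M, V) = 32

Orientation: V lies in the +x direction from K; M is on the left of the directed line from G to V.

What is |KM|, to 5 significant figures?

37.217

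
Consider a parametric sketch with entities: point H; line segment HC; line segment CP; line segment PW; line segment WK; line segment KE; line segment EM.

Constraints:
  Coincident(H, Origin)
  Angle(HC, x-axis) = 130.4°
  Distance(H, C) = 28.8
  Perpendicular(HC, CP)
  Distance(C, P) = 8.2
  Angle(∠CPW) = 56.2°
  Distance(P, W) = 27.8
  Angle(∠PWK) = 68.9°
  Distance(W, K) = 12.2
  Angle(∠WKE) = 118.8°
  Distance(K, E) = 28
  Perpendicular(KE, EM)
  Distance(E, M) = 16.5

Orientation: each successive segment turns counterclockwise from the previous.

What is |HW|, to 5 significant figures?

9.2334

HC is perpendicular to CP, so CP runs at -139.60°; with |CP| = 8.2, P = (-24.910, 16.618). ∠CPW = 56.2° gives PW at -15.800° from the x-axis; with |PW| = 27.8, W = (1.8392, 9.0483). Then |HW| = |W − H| = 9.2334.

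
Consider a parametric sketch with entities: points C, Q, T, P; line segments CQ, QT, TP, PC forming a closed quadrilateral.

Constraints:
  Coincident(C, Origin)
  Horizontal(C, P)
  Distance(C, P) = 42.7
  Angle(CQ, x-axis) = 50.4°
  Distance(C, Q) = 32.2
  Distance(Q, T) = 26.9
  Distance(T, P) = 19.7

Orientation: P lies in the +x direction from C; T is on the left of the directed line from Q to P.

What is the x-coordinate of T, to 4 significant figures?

46.85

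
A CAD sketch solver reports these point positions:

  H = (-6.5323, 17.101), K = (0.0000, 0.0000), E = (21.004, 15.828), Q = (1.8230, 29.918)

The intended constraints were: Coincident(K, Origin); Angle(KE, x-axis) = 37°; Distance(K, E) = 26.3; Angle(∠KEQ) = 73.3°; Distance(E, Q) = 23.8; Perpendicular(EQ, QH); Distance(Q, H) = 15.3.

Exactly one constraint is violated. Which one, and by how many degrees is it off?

Perpendicular(EQ, QH) — off by 3.20°.

K = (0.00, 0.00) ✓; KE at 37.00° ✓; |KE| = 26.30 ✓; ∠KEQ = 73.30° ✓; |EQ| = 23.80 ✓; ∠(EQ, QH) = 93.20° ✗; |QH| = 15.30 ✓.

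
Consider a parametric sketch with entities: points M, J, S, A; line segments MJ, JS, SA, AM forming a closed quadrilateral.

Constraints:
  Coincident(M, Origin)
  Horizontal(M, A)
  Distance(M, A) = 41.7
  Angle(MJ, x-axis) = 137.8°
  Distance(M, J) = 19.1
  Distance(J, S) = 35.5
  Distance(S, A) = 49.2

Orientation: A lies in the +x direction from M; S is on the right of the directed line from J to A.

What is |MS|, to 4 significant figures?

21.03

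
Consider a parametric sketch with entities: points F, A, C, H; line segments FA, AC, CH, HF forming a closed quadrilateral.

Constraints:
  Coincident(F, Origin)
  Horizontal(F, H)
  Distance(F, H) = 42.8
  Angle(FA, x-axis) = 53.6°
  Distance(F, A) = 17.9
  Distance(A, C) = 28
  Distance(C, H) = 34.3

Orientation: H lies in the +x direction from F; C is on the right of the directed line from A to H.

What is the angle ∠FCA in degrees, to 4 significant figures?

38.37°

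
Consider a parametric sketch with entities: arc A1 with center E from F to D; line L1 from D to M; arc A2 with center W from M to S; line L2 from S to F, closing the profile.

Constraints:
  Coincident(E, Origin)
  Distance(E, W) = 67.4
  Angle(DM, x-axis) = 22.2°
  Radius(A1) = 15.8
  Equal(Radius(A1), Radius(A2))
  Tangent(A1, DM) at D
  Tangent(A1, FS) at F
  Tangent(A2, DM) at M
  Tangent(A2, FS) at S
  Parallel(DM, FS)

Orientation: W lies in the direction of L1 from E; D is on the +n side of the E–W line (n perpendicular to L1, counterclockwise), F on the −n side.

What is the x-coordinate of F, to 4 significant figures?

5.970

The slot axis is L1's direction at 22.2°, so u = (cos 22.2°, sin 22.2°) = (0.9259, 0.3778) and n = (−sin 22.2°, cos 22.2°) = (-0.3778, 0.9259). E is at the origin and W lies 67.4 along u from E, so W = 67.4·u = (62.40, 25.47). Tangency of A1 to both parallel lines with radius 15.8 puts D and F at E ± 15.8·n: D = (-5.970, 14.63), F = (5.970, -14.63). So F.x = 5.970.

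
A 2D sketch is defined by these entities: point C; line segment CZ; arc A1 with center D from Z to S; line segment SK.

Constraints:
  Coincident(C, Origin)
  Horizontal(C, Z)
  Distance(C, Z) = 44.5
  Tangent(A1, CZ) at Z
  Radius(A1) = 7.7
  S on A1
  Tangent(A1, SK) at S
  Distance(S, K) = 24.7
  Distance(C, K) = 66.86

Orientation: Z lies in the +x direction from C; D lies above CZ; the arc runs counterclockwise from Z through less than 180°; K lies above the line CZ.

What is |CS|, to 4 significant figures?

51.88

Checks: |DS| = 7.700 ✓; ∠(DS, SK) = 90.00° ✓; |SK| = 24.70 ✓; |CK| = 66.86 ✓.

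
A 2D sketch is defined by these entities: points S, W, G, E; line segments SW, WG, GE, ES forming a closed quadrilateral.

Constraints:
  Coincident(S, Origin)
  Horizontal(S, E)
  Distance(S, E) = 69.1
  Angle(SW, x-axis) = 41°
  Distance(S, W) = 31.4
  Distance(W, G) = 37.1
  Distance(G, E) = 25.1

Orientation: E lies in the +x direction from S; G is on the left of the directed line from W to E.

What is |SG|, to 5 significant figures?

65.117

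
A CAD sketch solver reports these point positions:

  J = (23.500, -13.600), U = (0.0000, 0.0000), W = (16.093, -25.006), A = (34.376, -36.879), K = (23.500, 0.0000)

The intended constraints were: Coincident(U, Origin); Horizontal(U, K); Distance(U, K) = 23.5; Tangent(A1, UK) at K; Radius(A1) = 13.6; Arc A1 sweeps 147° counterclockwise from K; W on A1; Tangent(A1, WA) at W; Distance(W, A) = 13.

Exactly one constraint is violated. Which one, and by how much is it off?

Distance(W, A) = 13 — off by 8.80.

U = (0.00, 0.00) ✓; U.y = 0.00, K.y = 0.00 ✓; |UK| = 23.50 ✓; ∠(JK, KU) = 90.00° ✓; |JK| = 13.60 ✓; bearing(J→W) − bearing(J→K) = 147.0° ✓; |JW| = 13.60 ✓; ∠(JW, WA) = 90.00° ✓; |WA| = 21.80 ✗.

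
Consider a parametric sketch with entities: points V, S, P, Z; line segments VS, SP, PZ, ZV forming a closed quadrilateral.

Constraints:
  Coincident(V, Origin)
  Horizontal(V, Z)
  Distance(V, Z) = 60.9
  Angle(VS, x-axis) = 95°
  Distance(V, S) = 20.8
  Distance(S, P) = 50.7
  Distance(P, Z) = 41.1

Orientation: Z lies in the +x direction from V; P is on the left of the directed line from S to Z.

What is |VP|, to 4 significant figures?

59.63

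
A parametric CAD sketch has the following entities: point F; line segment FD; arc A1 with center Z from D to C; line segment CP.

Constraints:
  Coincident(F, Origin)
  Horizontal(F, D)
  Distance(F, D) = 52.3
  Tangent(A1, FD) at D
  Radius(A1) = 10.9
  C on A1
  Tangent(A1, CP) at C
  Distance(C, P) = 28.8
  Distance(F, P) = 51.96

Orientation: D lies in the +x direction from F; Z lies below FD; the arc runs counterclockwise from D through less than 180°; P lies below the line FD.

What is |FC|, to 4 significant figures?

42.53

Checks: F = (0.00, 0.00) ✓; |ZC| = 10.90 ✓; ∠(ZC, CP) = 90.00° ✓; |CP| = 28.80 ✓; |FP| = 51.96 ✓.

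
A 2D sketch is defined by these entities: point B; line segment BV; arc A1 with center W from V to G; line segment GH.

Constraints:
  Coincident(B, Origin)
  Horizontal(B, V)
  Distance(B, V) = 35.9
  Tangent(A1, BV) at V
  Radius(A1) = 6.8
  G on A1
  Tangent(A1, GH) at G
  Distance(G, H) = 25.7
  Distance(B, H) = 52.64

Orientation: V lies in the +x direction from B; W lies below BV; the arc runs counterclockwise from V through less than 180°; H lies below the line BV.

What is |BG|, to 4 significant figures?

31.36

B is at the origin; BV is horizontal with |BV| = 35.9 and V on the +x side, so V = (35.90, 0.000). Tangency of A1 to BV means the radius WV is perpendicular to BV, so W = V + (0, -6.8) = (35.90, -6.800). Since WG ⟂ GH (tangency), |WH| = √(6.8² + 25.7²) = 26.58 regardless of where G sits on A1. So H lies on both circle(B, 52.64) and circle(W, 26.58); the below-BV intersection is H = (41.12, -32.87). G is the foot of the tangent from H: G = (29.80, -9.796).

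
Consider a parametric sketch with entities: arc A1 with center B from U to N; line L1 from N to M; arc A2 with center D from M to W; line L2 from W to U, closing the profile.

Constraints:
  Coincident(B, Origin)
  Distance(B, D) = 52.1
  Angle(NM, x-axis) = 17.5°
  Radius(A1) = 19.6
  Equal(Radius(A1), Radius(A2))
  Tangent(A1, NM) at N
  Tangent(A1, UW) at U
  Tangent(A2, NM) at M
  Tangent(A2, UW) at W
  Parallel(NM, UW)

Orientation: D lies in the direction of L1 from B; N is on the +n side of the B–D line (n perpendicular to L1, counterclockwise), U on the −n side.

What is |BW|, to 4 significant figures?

55.66

Tangency of A1 to both parallel lines with radius 19.6 puts N and U at B ± 19.6·n: N = (-5.894, 18.69), U = (5.894, -18.69). Equal radii place M and W the same way about D: M = D + 19.6·n = (43.79, 34.36), W = D − 19.6·n = (55.58, -3.026). Then |BW| = |W − B| = 55.66.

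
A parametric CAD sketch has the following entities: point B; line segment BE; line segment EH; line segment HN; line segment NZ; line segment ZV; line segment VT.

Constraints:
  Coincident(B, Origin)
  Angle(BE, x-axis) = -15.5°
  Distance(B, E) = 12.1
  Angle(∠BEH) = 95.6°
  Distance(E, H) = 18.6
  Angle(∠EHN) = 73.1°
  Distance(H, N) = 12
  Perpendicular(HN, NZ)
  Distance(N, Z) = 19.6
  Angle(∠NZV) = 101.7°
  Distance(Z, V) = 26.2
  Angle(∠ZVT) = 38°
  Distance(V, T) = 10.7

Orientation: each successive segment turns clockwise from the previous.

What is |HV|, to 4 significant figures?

28.41

B is at the origin; BE runs at -15.5° with length 12.1, so E = (11.66, -3.234). ∠BEH = 95.6° gives EH at -99.90° from the x-axis; with |EH| = 18.6, H = (8.462, -21.56). ∠EHN = 73.1° gives HN at 153.2° from the x-axis; with |HN| = 12.0, N = (-2.249, -16.15). HN ⟂ NZ, so NZ runs at 63.20°; with |NZ| = 19.6, Z = (6.588, 1.349). ∠NZV = 101.7° gives ZV at -15.10° from the x-axis; with |ZV| = 26.2, V = (31.88, -5.477). Then |HV| = |V − H| = 28.41.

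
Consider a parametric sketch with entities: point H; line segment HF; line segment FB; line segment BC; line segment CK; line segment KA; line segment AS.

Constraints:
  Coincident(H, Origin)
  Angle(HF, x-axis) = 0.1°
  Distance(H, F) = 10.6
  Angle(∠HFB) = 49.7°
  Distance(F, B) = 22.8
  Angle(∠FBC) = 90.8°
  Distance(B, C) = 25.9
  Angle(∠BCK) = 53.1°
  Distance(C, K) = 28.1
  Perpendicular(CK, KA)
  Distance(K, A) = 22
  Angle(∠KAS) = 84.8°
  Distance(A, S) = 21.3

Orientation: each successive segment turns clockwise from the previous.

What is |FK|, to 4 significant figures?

9.352

H is at the origin; HF runs at 0.1° with length 10.6, so F = (10.60, 0.01850). ∠HFB = 49.7° gives FB at -130.2° from the x-axis; with |FB| = 22.8, B = (-4.116, -17.40). ∠FBC = 90.8° gives BC at 140.6° from the x-axis; with |BC| = 25.9, C = (-24.13, -0.9565). ∠BCK = 53.1° gives CK at 13.70° from the x-axis; with |CK| = 28.1, K = (3.170, 5.699). Then |FK| = |K − F| = 9.352.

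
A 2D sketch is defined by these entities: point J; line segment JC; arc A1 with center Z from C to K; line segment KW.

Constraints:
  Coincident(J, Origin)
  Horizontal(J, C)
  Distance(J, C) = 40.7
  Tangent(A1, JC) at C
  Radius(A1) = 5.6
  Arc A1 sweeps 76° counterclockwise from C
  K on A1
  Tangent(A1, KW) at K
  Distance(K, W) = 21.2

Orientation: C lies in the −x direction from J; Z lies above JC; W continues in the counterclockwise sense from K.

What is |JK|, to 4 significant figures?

35.52

J is at the origin; JC is horizontal with |JC| = 40.7 and C on the −x side, so C = (-40.70, 0.000). Tangency of A1 to JC means the radius ZC is perpendicular to JC, so Z = C + (0, 5.6) = (-40.70, 5.600). On A1, C sits at bearing -90° from Z; a 76° counterclockwise sweep puts K at bearing -14°, so K = Z + 5.6·(cos -14°, sin -14°) = (-35.27, 4.245). Then |JK| = |K − J| = 35.52.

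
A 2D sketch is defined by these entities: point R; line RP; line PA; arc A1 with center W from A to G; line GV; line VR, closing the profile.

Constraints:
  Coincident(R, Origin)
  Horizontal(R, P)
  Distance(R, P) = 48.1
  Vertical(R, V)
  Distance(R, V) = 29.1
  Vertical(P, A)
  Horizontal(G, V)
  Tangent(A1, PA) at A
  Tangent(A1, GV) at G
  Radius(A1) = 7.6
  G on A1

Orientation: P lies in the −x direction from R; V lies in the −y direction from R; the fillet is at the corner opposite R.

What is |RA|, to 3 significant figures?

52.7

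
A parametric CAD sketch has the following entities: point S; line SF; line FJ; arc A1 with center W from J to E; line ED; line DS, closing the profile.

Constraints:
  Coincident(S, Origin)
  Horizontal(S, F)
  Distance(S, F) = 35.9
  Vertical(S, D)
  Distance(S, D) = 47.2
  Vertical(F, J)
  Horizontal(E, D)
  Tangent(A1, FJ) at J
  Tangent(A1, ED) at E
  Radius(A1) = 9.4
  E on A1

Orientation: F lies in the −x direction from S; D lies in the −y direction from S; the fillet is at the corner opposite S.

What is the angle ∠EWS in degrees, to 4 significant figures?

145.0°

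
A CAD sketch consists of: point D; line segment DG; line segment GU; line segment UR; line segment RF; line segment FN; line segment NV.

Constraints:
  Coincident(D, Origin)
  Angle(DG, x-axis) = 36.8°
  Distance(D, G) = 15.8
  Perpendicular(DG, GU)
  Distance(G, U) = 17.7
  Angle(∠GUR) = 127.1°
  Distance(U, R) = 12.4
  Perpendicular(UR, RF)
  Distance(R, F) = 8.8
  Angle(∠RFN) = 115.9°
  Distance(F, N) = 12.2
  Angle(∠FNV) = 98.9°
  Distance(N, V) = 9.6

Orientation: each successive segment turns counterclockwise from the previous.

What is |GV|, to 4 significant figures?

10.29

∠RFN = 115.9° gives FN at -26.20° from the x-axis; with |FN| = 12.2, N = (0.5495, 9.516). ∠FNV = 98.9° gives NV at 54.90° from the x-axis; with |NV| = 9.6, V = (6.070, 17.37). Then |GV| = |V − G| = 10.29.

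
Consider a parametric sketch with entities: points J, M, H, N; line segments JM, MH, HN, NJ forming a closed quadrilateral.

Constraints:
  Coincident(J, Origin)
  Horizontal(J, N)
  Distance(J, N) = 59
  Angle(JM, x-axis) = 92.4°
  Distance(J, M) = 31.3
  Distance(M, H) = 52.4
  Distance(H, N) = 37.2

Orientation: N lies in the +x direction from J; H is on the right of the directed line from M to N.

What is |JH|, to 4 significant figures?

28.46

Checks: J.y = 0.00, N.y = 0.00 ✓; |MH| = 52.40 ✓; |HN| = 37.20 ✓.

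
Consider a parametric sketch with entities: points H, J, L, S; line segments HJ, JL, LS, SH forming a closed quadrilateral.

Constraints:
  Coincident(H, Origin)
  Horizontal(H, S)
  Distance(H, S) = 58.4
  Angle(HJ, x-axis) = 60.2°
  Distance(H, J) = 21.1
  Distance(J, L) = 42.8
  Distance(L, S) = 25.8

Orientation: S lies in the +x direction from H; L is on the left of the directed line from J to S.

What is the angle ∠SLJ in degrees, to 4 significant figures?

93.47°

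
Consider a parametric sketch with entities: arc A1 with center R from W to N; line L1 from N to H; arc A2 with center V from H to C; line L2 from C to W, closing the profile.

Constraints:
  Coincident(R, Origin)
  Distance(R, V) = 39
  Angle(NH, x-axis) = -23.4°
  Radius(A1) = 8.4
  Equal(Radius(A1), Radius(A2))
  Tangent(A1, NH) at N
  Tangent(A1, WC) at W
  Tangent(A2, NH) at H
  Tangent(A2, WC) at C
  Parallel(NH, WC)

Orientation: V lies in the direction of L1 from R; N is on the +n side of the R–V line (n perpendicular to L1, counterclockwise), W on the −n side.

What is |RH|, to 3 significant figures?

39.9

The slot axis is L1's direction at -23.4°, so u = (cos -23.4°, sin -23.4°) = (0.918, -0.397) and n = (−sin -23.4°, cos -23.4°) = (0.397, 0.918). R is at the origin and V lies 39.0 along u from R, so V = 39.0·u = (35.8, -15.5). Tangency of A1 to both parallel lines with radius 8.4 puts N and W at R ± 8.4·n: N = (3.34, 7.71), W = (-3.34, -7.71). Equal radii place H and C the same way about V: H = V + 8.4·n = (39.1, -7.78), C = V − 8.4·n = (32.5, -23.2). Then |RH| = |H − R| = 39.9.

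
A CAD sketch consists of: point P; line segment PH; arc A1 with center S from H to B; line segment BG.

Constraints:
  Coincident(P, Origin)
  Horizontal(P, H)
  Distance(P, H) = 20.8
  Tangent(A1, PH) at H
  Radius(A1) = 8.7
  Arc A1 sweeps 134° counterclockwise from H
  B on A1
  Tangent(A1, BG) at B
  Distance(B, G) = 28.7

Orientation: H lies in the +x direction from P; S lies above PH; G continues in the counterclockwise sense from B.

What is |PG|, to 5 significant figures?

36.098

P is at the origin; P and H share the same y with |PH| = 20.8 and H on the +x side, so H = (20.800, 0.0000). Since A1 is tangent to PH there, SH ⟂ PH, so S = H + (0, 8.7) = (20.800, 8.7000). On A1, H sits at bearing -90° from S; a 134° counterclockwise sweep puts B at bearing 44°, so B = S + 8.7·(cos 44°, sin 44°) = (27.058, 14.744). Since A1 is tangent to BG there, SB ⟂ BG, so BG runs along (−sin 44°, cos 44°); with |BG| = 28.7, G = (7.1216, 35.389). Then |PG| = |G − P| = 36.098.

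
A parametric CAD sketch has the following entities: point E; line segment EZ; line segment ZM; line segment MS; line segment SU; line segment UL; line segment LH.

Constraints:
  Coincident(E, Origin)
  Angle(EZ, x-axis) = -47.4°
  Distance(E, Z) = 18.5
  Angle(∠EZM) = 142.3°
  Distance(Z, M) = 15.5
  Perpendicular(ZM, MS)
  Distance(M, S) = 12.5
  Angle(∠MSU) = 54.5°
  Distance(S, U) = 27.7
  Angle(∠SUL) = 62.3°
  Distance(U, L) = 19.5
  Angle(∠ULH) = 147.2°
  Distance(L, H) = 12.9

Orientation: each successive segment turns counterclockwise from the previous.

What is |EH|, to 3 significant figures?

43.9

E is at the origin; EZ runs at -47.4° with length 18.5, so Z = (12.5, -13.6). ∠EZM = 142.3° gives ZM at -9.70° from the x-axis; with |ZM| = 15.5, M = (27.8, -16.2). The perpendicularity gives MS at right angles to ZM, so MS runs at 80.3°; with |MS| = 12.5, S = (29.9, -3.91). ∠MSU = 54.5° gives SU at -154° from the x-axis; with |SU| = 27.7, U = (4.97, -16.0). ∠SUL = 62.3° gives UL at -36.5° from the x-axis; with |UL| = 19.5, L = (20.6, -27.6). ∠ULH = 147.2° gives LH at -3.70° from the x-axis; with |LH| = 12.9, H = (33.5, -28.4). Then |EH| = |H − E| = 43.9.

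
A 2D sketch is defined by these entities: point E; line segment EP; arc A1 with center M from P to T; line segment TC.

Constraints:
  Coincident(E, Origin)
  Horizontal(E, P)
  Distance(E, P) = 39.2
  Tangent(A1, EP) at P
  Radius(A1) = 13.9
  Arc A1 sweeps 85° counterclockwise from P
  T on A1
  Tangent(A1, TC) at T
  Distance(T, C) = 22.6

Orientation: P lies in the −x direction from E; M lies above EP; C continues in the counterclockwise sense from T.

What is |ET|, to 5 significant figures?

28.351

E is at the origin; EP is horizontal with |EP| = 39.2 and P on the −x side, so P = (-39.200, 0.0000). A1 meets EP tangentially, so MP is at right angles to EP, so M = P + (0, 13.9) = (-39.200, 13.900). On A1, P sits at bearing -90° from M; an 85° counterclockwise sweep puts T at bearing -5°, so T = M + 13.9·(cos -5°, sin -5°) = (-25.353, 12.689). Then |ET| = |T − E| = 28.351.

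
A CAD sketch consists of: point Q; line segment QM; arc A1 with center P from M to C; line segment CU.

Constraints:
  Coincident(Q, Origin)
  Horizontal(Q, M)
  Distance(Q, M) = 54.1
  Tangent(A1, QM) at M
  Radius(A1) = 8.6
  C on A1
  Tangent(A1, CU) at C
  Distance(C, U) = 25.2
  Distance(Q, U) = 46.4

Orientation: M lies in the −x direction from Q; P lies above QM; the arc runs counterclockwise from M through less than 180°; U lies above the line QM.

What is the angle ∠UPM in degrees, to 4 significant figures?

138.7°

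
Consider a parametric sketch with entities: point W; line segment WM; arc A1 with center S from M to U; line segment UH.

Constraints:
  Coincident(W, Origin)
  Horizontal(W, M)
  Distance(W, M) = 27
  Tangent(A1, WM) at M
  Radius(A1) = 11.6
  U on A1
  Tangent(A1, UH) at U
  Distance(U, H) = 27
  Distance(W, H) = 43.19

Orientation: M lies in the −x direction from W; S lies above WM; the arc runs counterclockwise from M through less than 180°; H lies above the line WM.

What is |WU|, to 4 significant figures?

19.88

W is at the origin; WM is horizontal with |WM| = 27.0 and M on the −x side, so M = (-27.00, 0.000). The tangent condition forces SM to be normal to WM, so S = M + (0, 11.6) = (-27.00, 11.60). Since SU ⟂ UH (tangency), |SH| = √(11.6² + 27.0²) = 29.39 regardless of where U sits on A1. So H lies on both circle(W, 43.19) and circle(S, 29.39); the above-WM intersection is H = (-17.60, 39.44). U is the foot of the tangent from H: U = (-15.44, 12.53).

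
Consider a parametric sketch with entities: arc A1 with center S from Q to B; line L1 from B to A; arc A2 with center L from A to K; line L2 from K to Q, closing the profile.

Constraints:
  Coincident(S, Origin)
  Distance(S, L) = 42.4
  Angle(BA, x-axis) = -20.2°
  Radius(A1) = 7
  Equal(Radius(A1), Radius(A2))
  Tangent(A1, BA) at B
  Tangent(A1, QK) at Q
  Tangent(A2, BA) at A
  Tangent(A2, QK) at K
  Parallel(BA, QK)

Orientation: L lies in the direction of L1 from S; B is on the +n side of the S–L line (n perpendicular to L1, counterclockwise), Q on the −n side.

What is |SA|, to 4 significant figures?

42.97

The slot axis is L1's direction at -20.2°, so u = (cos -20.2°, sin -20.2°) = (0.9385, -0.3453) and n = (−sin -20.2°, cos -20.2°) = (0.3453, 0.9385). S is at the origin and L lies 42.4 along u from S, so L = 42.4·u = (39.79, -14.64). Tangency of A1 to both parallel lines with radius 7.0 puts B and Q at S ± 7.0·n: B = (2.417, 6.569), Q = (-2.417, -6.569). Equal radii place A and K the same way about L: A = L + 7.0·n = (42.21, -8.071), K = L − 7.0·n = (37.38, -21.21). Then |SA| = |A − S| = 42.97.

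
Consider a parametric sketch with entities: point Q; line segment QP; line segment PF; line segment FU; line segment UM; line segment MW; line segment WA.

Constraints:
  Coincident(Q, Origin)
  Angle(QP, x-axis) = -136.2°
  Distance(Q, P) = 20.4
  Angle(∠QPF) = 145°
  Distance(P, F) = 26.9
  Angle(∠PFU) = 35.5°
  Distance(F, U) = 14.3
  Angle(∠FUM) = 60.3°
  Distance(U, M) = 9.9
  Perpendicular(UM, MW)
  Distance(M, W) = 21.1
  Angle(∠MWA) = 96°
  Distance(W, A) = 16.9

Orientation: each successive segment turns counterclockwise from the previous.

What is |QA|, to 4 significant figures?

55.43

UM is perpendicular to MW, so MW runs at -107.0°; with |MW| = 21.1, W = (-25.18, -47.98). ∠MWA = 96.0° gives WA at -23.00° from the x-axis; with |WA| = 16.9, A = (-9.622, -54.59). Then |QA| = |A − Q| = 55.43.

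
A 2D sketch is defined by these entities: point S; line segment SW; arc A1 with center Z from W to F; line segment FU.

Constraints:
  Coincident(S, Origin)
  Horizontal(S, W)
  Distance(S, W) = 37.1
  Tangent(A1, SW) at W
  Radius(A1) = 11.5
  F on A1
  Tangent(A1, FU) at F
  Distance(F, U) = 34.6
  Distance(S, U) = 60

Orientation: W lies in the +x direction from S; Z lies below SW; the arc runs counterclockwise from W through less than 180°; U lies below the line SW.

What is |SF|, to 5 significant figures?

30.003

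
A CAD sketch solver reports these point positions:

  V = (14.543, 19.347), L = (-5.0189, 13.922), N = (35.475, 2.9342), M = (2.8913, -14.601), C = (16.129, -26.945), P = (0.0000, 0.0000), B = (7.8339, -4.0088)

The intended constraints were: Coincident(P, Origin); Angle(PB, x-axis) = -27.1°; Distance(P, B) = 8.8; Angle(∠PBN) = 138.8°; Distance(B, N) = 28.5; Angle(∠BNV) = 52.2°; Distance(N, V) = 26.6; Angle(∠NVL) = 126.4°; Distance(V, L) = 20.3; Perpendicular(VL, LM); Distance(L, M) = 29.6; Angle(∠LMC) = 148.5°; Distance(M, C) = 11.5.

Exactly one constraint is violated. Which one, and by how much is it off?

Distance(M, C) = 11.5 — off by 6.60.

P = (0.00, 0.00) ✓; PB at -27.10° ✓; |PB| = 8.800 ✓; ∠PBN = 138.8° ✓; |BN| = 28.50 ✓; ∠BNV = 52.20° ✓; |NV| = 26.60 ✓; ∠NVL = 126.4° ✓; |VL| = 20.30 ✓; ∠(VL, LM) = 90.00° ✓; |LM| = 29.60 ✓; ∠LMC = 148.5° ✓; |MC| = 18.10 ✗.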